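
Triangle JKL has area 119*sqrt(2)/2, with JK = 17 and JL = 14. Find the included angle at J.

sin(C) = 2 * 119*sqrt(2)/2 / (17 * 14) = sqrt(2)/2, so C = arcsin(sqrt(2)/2) = 45°.
Since sin(180° - C) = sin(C), the obtuse angle 135° gives the same area, so C = 45° or C = 135°.

45° or 135°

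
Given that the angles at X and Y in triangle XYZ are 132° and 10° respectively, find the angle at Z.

Let angle Z = x. Then 132 + 10 + x = 180.
x = 180 - 142 = 38 degrees.

38 degrees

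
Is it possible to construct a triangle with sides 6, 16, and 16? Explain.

For three segments to close into a triangle, no single side can be as long as the other two combined.
The longest side is 16, and 6 + 16 = 22 > 16.
A triangle can be formed.

Yes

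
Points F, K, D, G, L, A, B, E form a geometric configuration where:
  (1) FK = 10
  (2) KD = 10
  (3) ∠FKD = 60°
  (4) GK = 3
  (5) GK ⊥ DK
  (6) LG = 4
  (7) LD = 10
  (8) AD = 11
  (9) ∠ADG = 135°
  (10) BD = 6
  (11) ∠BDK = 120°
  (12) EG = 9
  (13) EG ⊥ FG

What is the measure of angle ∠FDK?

Step 1: By the law of cosines on triangle DKF: DF² = 10² + 10² − 2·10·10·cos(60°) = 100, so DF = 10.
Step 2: By the inverse law of cosines on triangle FDK: cos(∠FDK) = (10² + 10² − 10²) / (2·10·10) = 100/200 = 0.5, so ∠FDK = 60°.

Therefore, the measure of angle ∠FDK = 60°.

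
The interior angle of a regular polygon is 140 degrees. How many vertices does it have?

Each interior angle of a regular n-gon is (n - 2) * 180 / n.
Setting this equal to 140:
(n - 2) * 180 / n = 140
Each exterior angle = 180 - 140 = 40 degrees.
Since exterior angles sum to 360: n = 360 / 40 = 9.

9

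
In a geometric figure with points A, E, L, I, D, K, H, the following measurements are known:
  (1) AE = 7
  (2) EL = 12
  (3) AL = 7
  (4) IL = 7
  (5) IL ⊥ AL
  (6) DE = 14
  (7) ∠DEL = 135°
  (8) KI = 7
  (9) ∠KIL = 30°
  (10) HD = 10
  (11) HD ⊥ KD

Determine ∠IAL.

Step 1: By the law of cosines on triangle ALI: AI² = 7² + 7² − 2·7·7·cos(90°) = 98, so AI = 7·√2.
Step 2: By the inverse law of cosines on triangle IAL: cos(∠IAL) = ((7·√2)² + 7² − 7²) / (2·7·√2·7) = 98/138.59 = 0.7071, so ∠IAL = 45°.

Therefore, the measure of angle ∠IAL = 45°.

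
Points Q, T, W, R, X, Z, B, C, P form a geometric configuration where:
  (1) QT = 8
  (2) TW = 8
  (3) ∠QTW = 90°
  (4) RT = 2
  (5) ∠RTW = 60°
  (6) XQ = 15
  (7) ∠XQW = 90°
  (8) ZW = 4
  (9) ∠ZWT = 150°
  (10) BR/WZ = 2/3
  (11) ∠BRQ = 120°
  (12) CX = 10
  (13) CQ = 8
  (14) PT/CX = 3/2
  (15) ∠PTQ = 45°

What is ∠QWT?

Step 1: By the law of cosines on triangle WTQ: WQ² = 8² + 8² − 2·8·8·cos(90°) = 128, so WQ = 8·√2.
Step 2: By the inverse law of cosines on triangle QWT: cos(∠QWT) = ((8·√2)² + 8² − 8²) / (2·8·√2·8) = 128/181.02 = 0.7071, so ∠QWT = 45°.

Therefore, the measure of angle ∠QWT = 45°.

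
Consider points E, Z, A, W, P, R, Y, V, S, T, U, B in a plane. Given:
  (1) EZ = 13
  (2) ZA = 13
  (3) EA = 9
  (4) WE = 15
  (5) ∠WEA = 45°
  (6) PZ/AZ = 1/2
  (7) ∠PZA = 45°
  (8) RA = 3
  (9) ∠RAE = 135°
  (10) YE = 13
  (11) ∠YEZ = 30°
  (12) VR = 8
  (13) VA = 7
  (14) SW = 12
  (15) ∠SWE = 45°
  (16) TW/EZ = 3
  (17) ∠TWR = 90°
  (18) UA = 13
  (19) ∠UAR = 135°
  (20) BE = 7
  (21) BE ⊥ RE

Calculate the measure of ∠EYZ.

Step 1: By the law of cosines on triangle YEZ: YZ² = 13² + 13² − 2·13·13·cos(30°) = 45.28, so YZ ≈ 6.73.
Step 2: By the inverse law of cosines on triangle EYZ: cos(∠EYZ) = (13² + 6.73² − 13²) / (2·13·6.73) = 45.28/174.96 = 0.2588, so ∠EYZ = 75°.

Therefore, the measure of angle ∠EYZ = 75°.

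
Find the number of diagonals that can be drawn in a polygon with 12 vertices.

Total line segments between 12 vertices = C(12,2) = 66.
Subtract the 12 sides: 66 - 12 = 54 diagonals.

54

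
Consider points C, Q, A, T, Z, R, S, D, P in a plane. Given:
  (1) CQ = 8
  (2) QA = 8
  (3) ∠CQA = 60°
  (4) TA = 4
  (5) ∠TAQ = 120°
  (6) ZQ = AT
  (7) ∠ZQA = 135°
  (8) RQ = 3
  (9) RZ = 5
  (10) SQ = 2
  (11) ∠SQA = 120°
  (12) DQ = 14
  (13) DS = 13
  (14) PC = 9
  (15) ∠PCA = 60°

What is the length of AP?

Step 1: By the law of cosines on triangle CQA: CA² = 8² + 8² − 2·8·8·cos(60°) = 64, so CA = 8.
Step 2: By the law of cosines on triangle ACP: AP² = 8² + 9² − 2·8·9·cos(60°) = 73, so AP = √73.

Therefore, the length of AP = √73.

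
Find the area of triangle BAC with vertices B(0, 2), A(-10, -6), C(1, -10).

Using the Shoelace formula for a triangle:
Area = (1/2)|x0(y1 - y2) + x1(y2 - y0) + x2(y0 - y1)|
Area = (1/2)|0(-6 - -10) + -10(-10 - 2) + 1(2 - -6)|
Area = (1/2)|0 + 120 + 8|
Area = (1/2)|128|
Area = (1/2)(128)
Area = 64

64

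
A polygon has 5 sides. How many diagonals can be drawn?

Each of the 5 vertices connects to 2 non-adjacent vertices via diagonals.
Total connections = 5 × 2 = 10, but each diagonal is counted twice.
Number of diagonals = 10 / 2 = 5.

5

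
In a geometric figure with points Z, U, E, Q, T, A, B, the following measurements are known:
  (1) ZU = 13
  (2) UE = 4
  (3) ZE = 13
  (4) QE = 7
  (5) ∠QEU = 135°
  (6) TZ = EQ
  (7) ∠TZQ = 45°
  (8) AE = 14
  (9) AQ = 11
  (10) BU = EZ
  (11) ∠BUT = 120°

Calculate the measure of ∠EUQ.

Step 1: By the law of cosines on triangle UEQ: UQ² = 4² + 7² − 2·4·7·cos(135°) = 104.6, so UQ ≈ 10.23.
Step 2: By the inverse law of cosines on triangle EUQ: cos(∠EUQ) = (4² + 10.23² − 7²) / (2·4·10.23) = 71.6/81.82 = 0.8751, so ∠EUQ = 28.95°.

Therefore, the measure of angle ∠EUQ = 28.95°.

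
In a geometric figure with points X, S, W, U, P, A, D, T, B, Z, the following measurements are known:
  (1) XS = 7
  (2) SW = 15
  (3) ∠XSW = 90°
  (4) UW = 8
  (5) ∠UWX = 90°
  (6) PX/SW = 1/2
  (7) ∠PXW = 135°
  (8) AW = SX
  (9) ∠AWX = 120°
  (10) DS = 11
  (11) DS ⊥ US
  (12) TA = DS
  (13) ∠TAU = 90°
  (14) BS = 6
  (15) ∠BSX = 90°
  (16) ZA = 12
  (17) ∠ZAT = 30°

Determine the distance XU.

Step 1: By the law of cosines on triangle XSW: XW² = 7² + 15² − 2·7·15·cos(90°) = 274, so XW ≈ 16.55.
Step 2: By the law of cosines on triangle XWU: XU² = 16.55² + 8² − 2·16.55·8·cos(90°) = 338, so XU = 13·√2.

Therefore, the length of XU = 13·√2.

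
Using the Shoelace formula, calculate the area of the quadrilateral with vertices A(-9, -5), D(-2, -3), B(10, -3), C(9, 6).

The Shoelace formula works by pairing each vertex with the next (cycling back to the first).
For each pair, compute x_i*y_(i+1) - x_(i+1)*y_i:
  (-9*-3 - -2*-5) = 17
  (-2*-3 - 10*-3) = 36
  (10*6 - 9*-3) = 87
  (9*-5 - -9*6) = 9
Taking half the absolute value of the total: Area = (1/2)(149) = 149/2.

149/2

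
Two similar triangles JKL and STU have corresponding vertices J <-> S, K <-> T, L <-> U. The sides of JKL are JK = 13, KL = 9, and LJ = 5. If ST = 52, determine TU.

Since the triangles are similar, the ratio of corresponding sides is constant.
Scale factor k = ST / JK = 52 / 13 = 4
TU = k * KL = 4 * 9 = 36

36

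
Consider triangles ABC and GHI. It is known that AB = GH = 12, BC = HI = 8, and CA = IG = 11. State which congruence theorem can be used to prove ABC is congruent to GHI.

Consider the given information: AB = GH = 12, BC = HI = 8, and CA = IG = 11
This is not SAS or AAS: SAS requires two sides and the included angle between them. AAS requires two angles and a non-included side.
The correct criterion is SSS. All three pairs of corresponding sides are equal (Side-Side-Side).

SSS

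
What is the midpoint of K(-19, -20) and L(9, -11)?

M = ((x₁ + x₂)/2, (y₁ + y₂)/2)
= ((-19 + 9)/2, (-20 + -11)/2)
= (-10/2, -31/2) = (-5, -31/2)

(-5, -31/2)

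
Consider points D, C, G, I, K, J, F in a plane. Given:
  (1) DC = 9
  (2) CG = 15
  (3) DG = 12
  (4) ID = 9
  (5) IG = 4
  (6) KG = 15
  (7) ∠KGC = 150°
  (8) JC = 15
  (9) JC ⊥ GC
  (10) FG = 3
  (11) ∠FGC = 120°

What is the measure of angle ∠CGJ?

Step 1: By the law of cosines on triangle GCJ: GJ² = 15² + 15² − 2·15·15·cos(90°) = 450, so GJ = 15·√2.
Step 2: By the inverse law of cosines on triangle CGJ: cos(∠CGJ) = (15² + (15·√2)² − 15²) / (2·15·15·√2) = 450/636.4 = 0.7071, so ∠CGJ = 45°.

Therefore, the measure of angle ∠CGJ = 45°.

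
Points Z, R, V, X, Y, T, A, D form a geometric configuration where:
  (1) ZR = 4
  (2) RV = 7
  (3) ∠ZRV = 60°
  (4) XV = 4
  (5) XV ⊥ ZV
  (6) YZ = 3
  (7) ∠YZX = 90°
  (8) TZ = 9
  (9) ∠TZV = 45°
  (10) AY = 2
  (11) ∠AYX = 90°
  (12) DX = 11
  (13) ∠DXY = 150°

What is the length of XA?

Step 1: By the law of cosines on triangle ZRV: ZV² = 4² + 7² − 2·4·7·cos(60°) = 37, so ZV = √37.
Step 2: By the law of cosines on triangle ZVX: ZX² = √37² + 4² − 2·√37·4·cos(90°) = 53, so ZX = √53.
Step 3: By the law of cosines on triangle XZY: XY² = √53² + 3² − 2·√53·3·cos(90°) = 62, so XY = √62.
Step 4: By the law of cosines on triangle XYA: XA² = √62² + 2² − 2·√62·2·cos(90°) = 66, so XA = √66.

Therefore, the length of XA = √66.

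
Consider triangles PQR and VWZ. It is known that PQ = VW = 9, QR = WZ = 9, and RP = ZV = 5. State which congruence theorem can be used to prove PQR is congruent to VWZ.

Consider the given information: PQ = VW = 9, QR = WZ = 9, and RP = ZV = 5
This is not SAS or HL: SAS requires two sides and the included angle between them. HL only applies to right triangles with matching hypotenuse and leg.
The correct criterion is SSS. All three pairs of corresponding sides are equal (Side-Side-Side).

SSS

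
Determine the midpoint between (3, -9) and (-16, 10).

M = ((x₁ + x₂)/2, (y₁ + y₂)/2)
= ((3 + -16)/2, (-9 + 10)/2)
= (-13/2, 1/2) = (-13/2, 1/2)

(-13/2, 1/2)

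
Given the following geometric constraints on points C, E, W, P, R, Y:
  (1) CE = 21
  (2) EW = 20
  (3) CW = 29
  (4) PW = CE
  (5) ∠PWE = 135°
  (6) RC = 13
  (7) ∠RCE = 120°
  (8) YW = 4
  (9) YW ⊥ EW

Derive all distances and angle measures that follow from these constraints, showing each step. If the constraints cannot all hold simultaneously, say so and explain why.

The constraints are consistent.

From the given relations:
  PW = CE = 21

Step 1: From EW = 20, WP = 21, and ∠EWP = 135°, by the law of cosines:
  EP² = EW² + WP² - 2·EW·WP·cos(135°) = 400 + 441 + 594 = 1435
  EP ≈ 37.88

Step 2: From EC = 21, CR = 13, and ∠ECR = 120°, by the law of cosines:
  ER² = EC² + CR² - 2·EC·CR·cos(120°) = 441 + 169 + 273 = 883
  ER ≈ 29.72

Step 3: From EW = 20, WY = 4, and ∠EWY = 90°, by the law of cosines:
  EY² = EW² + WY² - 2·EW·WY·cos(90°) = 400 + 16 - 0 = 416
  EY = 4·√26

Step 4: From CE = 21, CW = 29, EW = 20, by the inverse law of cosines:
  cos(∠ECW) = (CE² + CW² - EW²) / (2·CE·CW)
  ∠ECW = 43.6°

Step 5: From EC = 21, EW = 20, CW = 29, by the inverse law of cosines:
  cos(∠CEW) = (EC² + EW² - CW²) / (2·EC·EW)
  ∠CEW = 90°

Step 6: From WC = 29, WE = 20, CE = 21, by the inverse law of cosines:
  cos(∠CWE) = (WC² + WE² - CE²) / (2·WC·WE)
  ∠CWE = 46.4°

Step 7: From EC = 21, ER = 29.72, CR = 13, by the inverse law of cosines:
  cos(∠CER) = (EC² + ER² - CR²) / (2·EC·ER)
  ∠CER = 22.26°

Step 8: From EP = 37.88, EW = 20, PW = 21, by the inverse law of cosines:
  cos(∠PEW) = (EP² + EW² - PW²) / (2·EP·EW)
  ∠PEW = 23.08°

Step 9: From EW = 20, EY = 4·√26, WY = 4, by the inverse law of cosines:
  cos(∠WEY) = (EW² + EY² - WY²) / (2·EW·EY)
  ∠WEY = 11.31°

Step 10: From PE = 37.88, PW = 21, EW = 20, by the inverse law of cosines:
  cos(∠EPW) = (PE² + PW² - EW²) / (2·PE·PW)
  ∠EPW = 21.92°

Step 11: From RC = 13, RE = 29.72, CE = 21, by the inverse law of cosines:
  cos(∠CRE) = (RC² + RE² - CE²) / (2·RC·RE)
  ∠CRE = 37.74°

Step 12: From YE = 4·√26, YW = 4, EW = 20, by the inverse law of cosines:
  cos(∠EYW) = (YE² + YW² - EW²) / (2·YE·YW)
  ∠EYW = 78.69°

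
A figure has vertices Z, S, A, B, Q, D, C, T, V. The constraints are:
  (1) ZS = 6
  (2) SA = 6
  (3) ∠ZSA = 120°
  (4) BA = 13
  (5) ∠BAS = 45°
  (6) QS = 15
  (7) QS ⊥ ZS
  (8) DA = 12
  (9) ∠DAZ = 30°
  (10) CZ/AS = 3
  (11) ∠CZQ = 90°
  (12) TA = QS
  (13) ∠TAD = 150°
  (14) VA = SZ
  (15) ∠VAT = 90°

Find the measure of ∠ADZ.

Step 1: By the law of cosines on triangle ZSA: ZA² = 6² + 6² − 2·6·6·cos(120°) = 108, so ZA = 6·√3.
Step 2: By the law of cosines on triangle DAZ: DZ² = 12² + (6·√3)² − 2·12·6·√3·cos(30°) = 36, so DZ = 6.
Step 3: By the inverse law of cosines on triangle ADZ: cos(∠ADZ) = (12² + 6² − (6·√3)²) / (2·12·6) = 72/144 = 0.5, so ∠ADZ = 60°.

Therefore, the measure of angle ∠ADZ = 60°.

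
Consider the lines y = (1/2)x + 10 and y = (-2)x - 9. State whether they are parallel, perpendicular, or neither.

Slope of line 1: m1 = 1/2
Slope of line 2: m2 = -2
Two lines are perpendicular when the product of their slopes is -1 (negative reciprocals).
m1 * m2 = (1/2) * (-2) = -1, confirming perpendicularity.

Perpendicular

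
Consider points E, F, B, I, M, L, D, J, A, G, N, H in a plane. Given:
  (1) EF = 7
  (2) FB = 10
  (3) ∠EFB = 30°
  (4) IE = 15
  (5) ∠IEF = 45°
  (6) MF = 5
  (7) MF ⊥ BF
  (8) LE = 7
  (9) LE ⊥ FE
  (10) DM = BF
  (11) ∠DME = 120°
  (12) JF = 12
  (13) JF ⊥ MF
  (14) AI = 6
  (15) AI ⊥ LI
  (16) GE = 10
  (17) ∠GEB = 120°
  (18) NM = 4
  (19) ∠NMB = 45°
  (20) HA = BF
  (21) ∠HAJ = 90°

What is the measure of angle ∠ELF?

Step 1: By the law of cosines on triangle LEF: LF² = 7² + 7² − 2·7·7·cos(90°) = 98, so LF = 7·√2.
Step 2: By the inverse law of cosines on triangle ELF: cos(∠ELF) = (7² + (7·√2)² − 7²) / (2·7·7·√2) = 98/138.59 = 0.7071, so ∠ELF = 45°.

Therefore, the measure of angle ∠ELF = 45°.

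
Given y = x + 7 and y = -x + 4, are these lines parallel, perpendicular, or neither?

Slope of line 1: m1 = 1
Slope of line 2: m2 = -1
m1 * m2 = -1, so perpendicular.

Perpendicular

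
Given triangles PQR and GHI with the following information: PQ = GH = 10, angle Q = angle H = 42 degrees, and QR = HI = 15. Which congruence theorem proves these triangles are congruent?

The given information matches SAS: Two pairs of corresponding sides and the included angle are equal (Side-Angle-Side).

SAS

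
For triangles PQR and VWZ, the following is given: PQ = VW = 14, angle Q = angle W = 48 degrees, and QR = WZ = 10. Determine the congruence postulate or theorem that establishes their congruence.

The given information provides:
PQ = VW = 14, angle Q = angle W = 48 degrees, and QR = WZ = 10
This matches the SAS congruence theorem.
Two pairs of corresponding sides and the included angle are equal (Side-Angle-Side).

SAS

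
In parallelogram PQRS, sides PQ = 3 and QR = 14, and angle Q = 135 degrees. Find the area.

Area = 3 * 14 * sin(135°) = 42 * sqrt(2)/2 = 21*sqrt(2)

21*sqrt(2)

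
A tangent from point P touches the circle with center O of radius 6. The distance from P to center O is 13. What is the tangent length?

Let T be the point of tangency. Then OT ⊥ PT (radius ⊥ tangent).
In right triangle OTP: OP² = OT² + PT²
13² = 6² + PT²
PT² = 133, PT = sqrt(133)

sqrt(133)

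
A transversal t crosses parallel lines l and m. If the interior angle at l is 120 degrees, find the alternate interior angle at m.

Alternate interior angles are equal: 120 degrees.

120 degrees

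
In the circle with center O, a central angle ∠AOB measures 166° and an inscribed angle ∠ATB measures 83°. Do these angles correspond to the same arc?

By the inscribed angle theorem, if both angles subtend the same arc, the inscribed angle must be half the central angle.
Half of 166° = 83°, which equals the given inscribed angle of 83°.
Therefore, yes, they correspond to the same arc.

Yes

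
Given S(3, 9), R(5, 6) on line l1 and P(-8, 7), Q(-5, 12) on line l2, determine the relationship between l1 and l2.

Slope of line 1: m1 = (6 - 9)/(5 - 3) = -3/2 = -3/2
Slope of line 2: m2 = (12 - 7)/(-5 - -8) = 5/3 = 5/3
m1 != m2 and m1*m2 = -5/2 != -1. Neither.

Neither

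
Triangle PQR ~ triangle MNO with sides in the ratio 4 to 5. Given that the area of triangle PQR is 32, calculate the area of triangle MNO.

The ratio of areas of similar triangles = (side ratio)^2.
Side ratio = 4:5, so area ratio = 16:25.
Area of MNO / Area of PQR = 25/16
Area of MNO = 32 * 25/16 = 50

50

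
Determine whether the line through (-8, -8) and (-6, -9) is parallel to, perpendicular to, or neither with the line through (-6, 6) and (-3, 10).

Slope of line 1: m1 = (-9 - -8)/(-6 - -8) = -1/2 = -1/2
Slope of line 2: m2 = (10 - 6)/(-3 - -6) = 4/3 = 4/3
For parallel lines we need equal slopes: -1/2 != 4/3.
For perpendicular lines we need m1*m2 = -1: (-1/2)(4/3) = -2/3 != -1.
Since neither condition holds, the lines are neither parallel nor perpendicular.

Neither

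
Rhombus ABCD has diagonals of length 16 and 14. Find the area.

Area of a rhombus = (d1 * d2) / 2
Area = (16 * 14) / 2
Area = 224 / 2
Area = 112

112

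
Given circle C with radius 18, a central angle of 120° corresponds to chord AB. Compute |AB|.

Chord = 2(18) sin(60°) = 18*sqrt(3)

18*sqrt(3)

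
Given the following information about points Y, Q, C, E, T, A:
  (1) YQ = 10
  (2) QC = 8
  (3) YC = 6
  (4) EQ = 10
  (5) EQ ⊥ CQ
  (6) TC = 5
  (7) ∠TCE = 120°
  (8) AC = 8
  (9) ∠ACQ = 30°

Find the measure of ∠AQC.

Step 1: By the law of cosines on triangle QCA: QA² = 8² + 8² − 2·8·8·cos(30°) = 17.15, so QA ≈ 4.14.
Step 2: By the inverse law of cosines on triangle AQC: cos(∠AQC) = (4.14² + 8² − 8²) / (2·4.14·8) = 17.15/66.26 = 0.2588, so ∠AQC = 75°.

Therefore, the measure of angle ∠AQC = 75°.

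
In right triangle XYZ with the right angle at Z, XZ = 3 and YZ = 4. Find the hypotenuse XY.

In a right triangle, the square of the hypotenuse equals the sum of the squares of the two legs.
The legs are 3 and 4, so the hypotenuse = sqrt(9 + 16) = sqrt(25) = 5.

5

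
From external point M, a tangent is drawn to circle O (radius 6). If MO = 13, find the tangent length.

The tangent, radius, and line from the external point to the center form a right triangle.
The right angle is where the tangent meets the radius.
By the Pythagorean theorem: tangent² + 6² = 13²
tangent² = 169 - 36 = 133
tangent = sqrt(133)

sqrt(133)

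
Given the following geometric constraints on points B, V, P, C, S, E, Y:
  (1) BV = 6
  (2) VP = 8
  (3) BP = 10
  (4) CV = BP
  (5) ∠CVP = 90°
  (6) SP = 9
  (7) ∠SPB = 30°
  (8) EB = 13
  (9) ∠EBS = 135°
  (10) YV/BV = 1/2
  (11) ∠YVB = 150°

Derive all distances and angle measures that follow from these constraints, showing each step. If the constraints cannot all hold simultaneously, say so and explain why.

The constraints are consistent.

From the given relations:
  CV = BP = 10
  YV = 1/2·BV = 1/2·6 = 3

Step 1: From BP = 10, PS = 9, and ∠BPS = 30°, by the law of cosines:
  BS² = BP² + PS² - 2·BP·PS·cos(30°) = 100 + 81 - 155.9 = 25.12
  BS ≈ 5.01

Step 2: From BV = 6, VY = 3, and ∠BVY = 150°, by the law of cosines:
  BY² = BV² + VY² - 2·BV·VY·cos(150°) = 36 + 9 + 31.18 = 76.18
  BY ≈ 8.73

Step 3: From PV = 8, VC = 10, and ∠PVC = 90°, by the law of cosines:
  PC² = PV² + VC² - 2·PV·VC·cos(90°) = 64 + 100 - 0 = 164
  PC = 2·√41

Step 4: From BP = 10, BV = 6, PV = 8, by the inverse law of cosines:
  cos(∠PBV) = (BP² + BV² - PV²) / (2·BP·BV)
  ∠PBV = 53.13°

Step 5: From VB = 6, VP = 8, BP = 10, by the inverse law of cosines:
  cos(∠BVP) = (VB² + VP² - BP²) / (2·VB·VP)
  ∠BVP = 90°

Step 6: From PB = 10, PV = 8, BV = 6, by the inverse law of cosines:
  cos(∠BPV) = (PB² + PV² - BV²) / (2·PB·PV)
  ∠BPV = 36.87°

Step 7: From SB = 5.01, BE = 13, and ∠SBE = 135°, by the law of cosines:
  SE² = SB² + BE² - 2·SB·BE·cos(135°) = 25.12 + 169 + 92.14 = 286.3
  SE ≈ 16.92

Step 8: From BP = 10, BS = 5.01, PS = 9, by the inverse law of cosines:
  cos(∠PBS) = (BP² + BS² - PS²) / (2·BP·BS)
  ∠PBS = 63.89°

Step 9: From BV = 6, BY = 8.73, VY = 3, by the inverse law of cosines:
  cos(∠VBY) = (BV² + BY² - VY²) / (2·BV·BY)
  ∠VBY = 9.9°

Step 10: From PC = 2·√41, PV = 8, CV = 10, by the inverse law of cosines:
  cos(∠CPV) = (PC² + PV² - CV²) / (2·PC·PV)
  ∠CPV = 51.34°

Step 11: From CP = 2·√41, CV = 10, PV = 8, by the inverse law of cosines:
  cos(∠PCV) = (CP² + CV² - PV²) / (2·CP·CV)
  ∠PCV = 38.66°

Step 12: From SB = 5.01, SP = 9, BP = 10, by the inverse law of cosines:
  cos(∠BSP) = (SB² + SP² - BP²) / (2·SB·SP)
  ∠BSP = 86.11°

Step 13: From YB = 8.73, YV = 3, BV = 6, by the inverse law of cosines:
  cos(∠BYV) = (YB² + YV² - BV²) / (2·YB·YV)
  ∠BYV = 20.1°

Step 14: From SB = 5.01, SE = 16.92, BE = 13, by the inverse law of cosines:
  cos(∠BSE) = (SB² + SE² - BE²) / (2·SB·SE)
  ∠BSE = 32.91°

Step 15: From EB = 13, ES = 16.92, BS = 5.01, by the inverse law of cosines:
  cos(∠BES) = (EB² + ES² - BS²) / (2·EB·ES)
  ∠BES = 12.09°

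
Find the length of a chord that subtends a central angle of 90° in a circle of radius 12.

Chord = 2(12) sin(45°) = 12*sqrt(2)

12*sqrt(2)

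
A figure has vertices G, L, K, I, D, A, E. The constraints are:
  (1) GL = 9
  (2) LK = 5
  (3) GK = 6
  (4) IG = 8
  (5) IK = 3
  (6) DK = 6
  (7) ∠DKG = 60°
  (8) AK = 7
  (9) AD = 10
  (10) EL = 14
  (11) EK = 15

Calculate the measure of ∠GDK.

Step 1: By the law of cosines on triangle DKG: DG² = 6² + 6² − 2·6·6·cos(60°) = 36, so DG = 6.
Step 2: By the inverse law of cosines on triangle GDK: cos(∠GDK) = (6² + 6² − 6²) / (2·6·6) = 36/72 = 0.5, so ∠GDK = 60°.

Therefore, the measure of angle ∠GDK = 60°.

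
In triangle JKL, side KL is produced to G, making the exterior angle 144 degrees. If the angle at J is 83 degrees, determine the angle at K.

By the exterior angle theorem: exterior angle = sum of remote interior angles.
144 = 83 + angle K
angle K = 144 - 83 = 61 degrees

61 degrees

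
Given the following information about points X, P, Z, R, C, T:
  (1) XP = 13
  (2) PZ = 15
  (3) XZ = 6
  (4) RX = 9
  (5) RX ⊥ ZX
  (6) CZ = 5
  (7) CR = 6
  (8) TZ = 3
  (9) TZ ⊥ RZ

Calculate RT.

Step 1: By the law of cosines on triangle ZXR: ZR² = 6² + 9² − 2·6·9·cos(90°) = 117, so ZR = 3·√13.
Step 2: By the law of cosines on triangle RZT: RT² = (3·√13)² + 3² − 2·3·√13·3·cos(90°) = 126, so RT = 3·√14.

Therefore, the length of RT = 3·√14.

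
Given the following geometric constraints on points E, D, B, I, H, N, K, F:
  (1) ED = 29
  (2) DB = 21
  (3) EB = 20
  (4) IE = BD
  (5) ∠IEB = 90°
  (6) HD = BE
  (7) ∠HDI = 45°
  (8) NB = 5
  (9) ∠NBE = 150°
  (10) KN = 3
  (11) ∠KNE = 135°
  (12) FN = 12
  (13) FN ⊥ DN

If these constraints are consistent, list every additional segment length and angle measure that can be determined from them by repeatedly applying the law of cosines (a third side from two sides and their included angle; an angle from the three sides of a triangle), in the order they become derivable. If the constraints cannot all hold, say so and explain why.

The constraints are consistent. Derivable facts, in order:
After 1 step:
- BI = 29
- EN ≈ 24.46
- ∠BDE = 43.6°
- ∠BED = 46.4°
- ∠DBE = 90°
After 2 steps:
- EK ≈ 26.66
- ∠BEN = 5.87°
- ∠BIE = 43.6°
- ∠BNE = 24.13°
- ∠EBI = 46.4°
After 3 steps:
- ∠EKN = 40.44°
- ∠KEN = 4.56°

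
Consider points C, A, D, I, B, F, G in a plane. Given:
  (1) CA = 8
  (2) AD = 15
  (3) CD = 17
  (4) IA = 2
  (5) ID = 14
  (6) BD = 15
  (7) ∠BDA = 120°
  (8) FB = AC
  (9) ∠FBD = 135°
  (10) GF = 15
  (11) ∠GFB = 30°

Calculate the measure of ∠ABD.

Step 1: By the law of cosines on triangle BDA: BA² = 15² + 15² − 2·15·15·cos(120°) = 675, so BA = 15·√3.
Step 2: By the inverse law of cosines on triangle ABD: cos(∠ABD) = ((15·√3)² + 15² − 15²) / (2·15·√3·15) = 675/779.42 = 0.866, so ∠ABD = 30°.

Therefore, the measure of angle ∠ABD = 30°.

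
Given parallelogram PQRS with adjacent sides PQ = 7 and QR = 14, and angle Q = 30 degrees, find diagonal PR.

Using the law of cosines:
d^2 = 7^2 + 14^2 - 2(7)(14)cos(30 degrees)
d^2 = 49 + 196 - 196*sqrt(3)/2
d^2 = 245 - 98*sqrt(3)
d = 7*sqrt(5 - 2*sqrt(3))

7*sqrt(5 - 2*sqrt(3))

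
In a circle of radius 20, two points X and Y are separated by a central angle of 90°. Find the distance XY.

Chord length = 2r sin(θ/2)
= 2 × 20 × sin(90°/2)
= 2 × 20 × sin(45°)
= 20*sqrt(2)

20*sqrt(2)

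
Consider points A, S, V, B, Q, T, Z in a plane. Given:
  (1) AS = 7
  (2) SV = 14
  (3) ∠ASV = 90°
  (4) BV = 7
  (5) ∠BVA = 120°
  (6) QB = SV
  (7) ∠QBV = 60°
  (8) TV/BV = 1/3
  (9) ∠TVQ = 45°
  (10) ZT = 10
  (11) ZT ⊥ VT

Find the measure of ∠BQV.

From the given relations: QB = SV = 14.
Step 1: By the law of cosines on triangle QBV: QV² = 14² + 7² − 2·14·7·cos(60°) = 147, so QV = 7·√3.
Step 2: By the inverse law of cosines on triangle BQV: cos(∠BQV) = (14² + (7·√3)² − 7²) / (2·14·7·√3) = 294/339.48 = 0.866, so ∠BQV = 30°.

Therefore, the measure of angle ∠BQV = 30°.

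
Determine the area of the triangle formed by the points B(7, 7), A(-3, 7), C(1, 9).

Using the Shoelace formula for a triangle:
Area = (1/2)|x0(y1 - y2) + x1(y2 - y0) + x2(y0 - y1)|
Area = (1/2)|7(7 - 9) + -3(9 - 7) + 1(7 - 7)|
Area = (1/2)|-14 + -6 + 0|
Area = (1/2)|-20|
Area = (1/2)(20)
Area = 10

10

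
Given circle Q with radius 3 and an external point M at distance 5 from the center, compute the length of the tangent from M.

tangent = √(d² - r²) = √(5² - 3²) = √(25 - 9) = √16 = 4

4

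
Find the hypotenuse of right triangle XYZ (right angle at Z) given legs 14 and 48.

In a right triangle, the square of the hypotenuse equals the sum of the squares of the two legs.
The legs are 14 and 48, so the hypotenuse = sqrt(196 + 2304) = sqrt(2500) = 50.

50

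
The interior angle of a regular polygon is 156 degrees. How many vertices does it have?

Exterior angle = 180 - 156 = 24. n = 360 / 24 = 15.

15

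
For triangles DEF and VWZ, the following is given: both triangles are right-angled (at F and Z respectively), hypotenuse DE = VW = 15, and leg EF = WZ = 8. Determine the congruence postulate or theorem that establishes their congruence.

The given information provides:
both triangles are right-angled (at F and Z respectively), hypotenuse DE = VW = 15, and leg EF = WZ = 8
This matches the HL congruence theorem.
The hypotenuse and one leg of two right triangles are equal (Hypotenuse-Leg).

HL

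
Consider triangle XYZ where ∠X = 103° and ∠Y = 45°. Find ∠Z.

Let angle Z = x. Then 103 + 45 + x = 180.
x = 180 - 148 = 32 degrees.

32 degrees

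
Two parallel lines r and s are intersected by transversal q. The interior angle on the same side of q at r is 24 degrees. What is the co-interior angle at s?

Co-interior angles (same-side interior) formed by parallel lines and a transversal are supplementary (sum to 180 degrees).
The given angle is 24 degrees.
The co-interior angle = 180 - 24 = 156 degrees.

156 degrees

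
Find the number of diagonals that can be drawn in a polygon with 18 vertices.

Total line segments between 18 vertices = C(18,2) = 153.
Subtract the 18 sides: 153 - 18 = 135 diagonals.

135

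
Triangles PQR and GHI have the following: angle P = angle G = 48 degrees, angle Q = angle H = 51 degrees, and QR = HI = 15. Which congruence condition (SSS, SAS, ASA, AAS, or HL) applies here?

The given information matches AAS: Two pairs of corresponding angles and a non-included side are equal (Angle-Angle-Side).

AAS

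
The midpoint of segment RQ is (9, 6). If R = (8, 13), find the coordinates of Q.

Using the midpoint formula: M = ((x1 + x2)/2, (y1 + y2)/2)
We know M = (9, 6) and R = (8, 13)
For x: 9 = (8 + x2)/2, so x2 = 2*9 - 8 = 10
For y: 6 = (13 + y2)/2, so y2 = 2*6 - 13 = -1
Q = (10, -1)

(10, -1)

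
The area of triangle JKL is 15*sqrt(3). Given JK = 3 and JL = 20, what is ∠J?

Area = (1/2) * a * b * sin(C)
sin(C) = 2 * Area / (a * b)
sin(C) = 2 * 15*sqrt(3) / (3 * 20)
sin(C) = sqrt(3)/2
C = arcsin(sqrt(3)/2) = 60°
Since sin(180° - C) = sin(C), the obtuse angle 120° gives the same area, so C = 60° or C = 120°.

60° or 120°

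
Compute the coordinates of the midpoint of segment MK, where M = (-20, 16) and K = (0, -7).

The midpoint is the point halfway along the segment.
Move half the horizontal distance: -20 + (0 - -20)/2 = -20 + 20/2 = -10
Move half the vertical distance: 16 + (-7 - 16)/2 = 16 + -23/2 = 9/2
Midpoint = (-10, 9/2)

(-10, 9/2)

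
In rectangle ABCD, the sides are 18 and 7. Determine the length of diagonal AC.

A rectangle's diagonal splits it into two right triangles, with the diagonal as the hypotenuse.
By the Pythagorean theorem, d^2 = 18^2 + 7^2 = 373.
Therefore d = sqrt(373).

sqrt(373)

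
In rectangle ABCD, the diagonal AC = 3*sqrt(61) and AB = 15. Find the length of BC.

Using the Pythagorean theorem: d^2 = a^2 + b^2
b^2 = d^2 - a^2
b^2 = 549 - 225
b^2 = 324
b = sqrt(324) = 18

18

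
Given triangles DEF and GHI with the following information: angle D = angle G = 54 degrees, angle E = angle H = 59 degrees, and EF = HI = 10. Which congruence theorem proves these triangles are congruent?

The given information matches AAS: Two pairs of corresponding angles and a non-included side are equal (Angle-Angle-Side).

AAS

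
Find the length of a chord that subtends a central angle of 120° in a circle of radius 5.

Chord = 2(5) sin(60°) = 5*sqrt(3)

5*sqrt(3)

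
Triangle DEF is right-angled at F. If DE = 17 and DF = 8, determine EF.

EF = sqrt(17^2 - 8^2) = sqrt(225) = 15

15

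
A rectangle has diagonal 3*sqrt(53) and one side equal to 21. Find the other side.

The diagonal of a rectangle forms a right triangle with the two sides.
Rearranging the Pythagorean theorem: missing side = sqrt(d^2 - known^2).
= sqrt(477 - 441) = sqrt(36) = 6.

6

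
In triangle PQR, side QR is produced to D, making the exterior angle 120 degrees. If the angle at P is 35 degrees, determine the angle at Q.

By the exterior angle theorem: exterior angle = sum of remote interior angles.
120 = 35 + angle Q
angle Q = 120 - 35 = 85 degrees

85 degrees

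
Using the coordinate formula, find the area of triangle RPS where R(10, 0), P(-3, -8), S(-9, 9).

Using the Shoelace formula for a triangle:
Area = (1/2)|x0(y1 - y2) + x1(y2 - y0) + x2(y0 - y1)|
Area = (1/2)|10(-8 - 9) + -3(9 - 0) + -9(0 - -8)|
Area = (1/2)|-170 + -27 + -72|
Area = (1/2)|-269|
Area = (1/2)(269)
Area = 269/2

269/2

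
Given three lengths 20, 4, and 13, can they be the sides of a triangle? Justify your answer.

The longest side is 20. The other two sides sum to 4 + 13 = 17.
Since 17 ≤ 20, the two shorter sides cannot reach around to close the triangle.

No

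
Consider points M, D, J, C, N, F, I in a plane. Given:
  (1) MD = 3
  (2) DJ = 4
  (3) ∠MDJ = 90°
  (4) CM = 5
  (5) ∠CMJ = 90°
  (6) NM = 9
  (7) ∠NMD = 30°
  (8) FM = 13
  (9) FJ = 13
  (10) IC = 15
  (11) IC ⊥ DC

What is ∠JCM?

Step 1: By the law of cosines on triangle JDM: JM² = 4² + 3² − 2·4·3·cos(90°) = 25, so JM = 5.
Step 2: By the law of cosines on triangle CMJ: CJ² = 5² + 5² − 2·5·5·cos(90°) = 50, so CJ = 5·√2.
Step 3: By the inverse law of cosines on triangle JCM: cos(∠JCM) = ((5·√2)² + 5² − 5²) / (2·5·√2·5) = 50/70.71 = 0.7071, so ∠JCM = 45°.

Therefore, the measure of angle ∠JCM = 45°.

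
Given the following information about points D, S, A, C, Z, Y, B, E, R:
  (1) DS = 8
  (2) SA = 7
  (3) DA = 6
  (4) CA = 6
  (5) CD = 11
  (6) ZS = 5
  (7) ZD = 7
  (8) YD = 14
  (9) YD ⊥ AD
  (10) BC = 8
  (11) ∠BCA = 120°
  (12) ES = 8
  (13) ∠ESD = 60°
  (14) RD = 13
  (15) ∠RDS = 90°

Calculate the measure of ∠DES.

Step 1: By the law of cosines on triangle ESD: ED² = 8² + 8² − 2·8·8·cos(60°) = 64, so ED = 8.
Step 2: By the inverse law of cosines on triangle DES: cos(∠DES) = (8² + 8² − 8²) / (2·8·8) = 64/128 = 0.5, so ∠DES = 60°.

Therefore, the measure of angle ∠DES = 60°.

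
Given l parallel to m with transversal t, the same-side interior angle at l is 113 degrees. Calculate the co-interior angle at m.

Co-interior angles sum to 180: 180 - 113 = 67 degrees.

67 degrees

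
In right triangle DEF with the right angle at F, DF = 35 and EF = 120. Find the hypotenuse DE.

DE = sqrt(35^2 + 120^2) = sqrt(15625) = 125

125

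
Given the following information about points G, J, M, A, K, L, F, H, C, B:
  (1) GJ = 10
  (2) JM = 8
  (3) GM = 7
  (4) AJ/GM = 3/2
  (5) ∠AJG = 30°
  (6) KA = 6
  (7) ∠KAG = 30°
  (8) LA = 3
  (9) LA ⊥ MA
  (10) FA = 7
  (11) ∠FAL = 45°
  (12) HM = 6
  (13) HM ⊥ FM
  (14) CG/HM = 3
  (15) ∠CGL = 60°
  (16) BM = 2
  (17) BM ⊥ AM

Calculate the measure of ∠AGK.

From the given relations: AJ = 3/2·GM = 3/2·7 ≈ 10.5.
Step 1: By the law of cosines on triangle GJA: GA² = 10² + 10.5² − 2·10·10.5·cos(30°) = 28.38, so GA ≈ 5.33.
Step 2: By the law of cosines on triangle GAK: GK² = 5.33² + 6² − 2·5.33·6·cos(30°) = 9.02, so GK ≈ 3.
Step 3: By the inverse law of cosines on triangle AGK: cos(∠AGK) = (5.33² + 3² − 6²) / (2·5.33·3) = 1.4/32 = 0.0438, so ∠AGK = 87.49°.

Therefore, the measure of angle ∠AGK = 87.49°.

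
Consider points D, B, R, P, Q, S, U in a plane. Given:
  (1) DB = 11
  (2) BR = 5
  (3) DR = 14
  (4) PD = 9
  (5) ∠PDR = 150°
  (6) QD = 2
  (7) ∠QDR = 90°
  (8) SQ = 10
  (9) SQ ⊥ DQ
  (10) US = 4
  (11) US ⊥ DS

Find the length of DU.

Step 1: By the law of cosines on triangle DQS: DS² = 2² + 10² − 2·2·10·cos(90°) = 104, so DS = 2·√26.
Step 2: By the law of cosines on triangle DSU: DU² = (2·√26)² + 4² − 2·2·√26·4·cos(90°) = 120, so DU = 2·√30.

Therefore, the length of DU = 2·√30.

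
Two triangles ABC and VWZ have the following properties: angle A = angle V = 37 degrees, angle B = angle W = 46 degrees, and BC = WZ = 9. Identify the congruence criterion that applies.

The given information provides:
angle A = angle V = 37 degrees, angle B = angle W = 46 degrees, and BC = WZ = 9
This matches the AAS congruence theorem.
Two pairs of corresponding angles and a non-included side are equal (Angle-Angle-Side).

AAS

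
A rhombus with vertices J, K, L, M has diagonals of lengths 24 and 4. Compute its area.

Area = (24 * 4) / 2 = 96 / 2 = 48

48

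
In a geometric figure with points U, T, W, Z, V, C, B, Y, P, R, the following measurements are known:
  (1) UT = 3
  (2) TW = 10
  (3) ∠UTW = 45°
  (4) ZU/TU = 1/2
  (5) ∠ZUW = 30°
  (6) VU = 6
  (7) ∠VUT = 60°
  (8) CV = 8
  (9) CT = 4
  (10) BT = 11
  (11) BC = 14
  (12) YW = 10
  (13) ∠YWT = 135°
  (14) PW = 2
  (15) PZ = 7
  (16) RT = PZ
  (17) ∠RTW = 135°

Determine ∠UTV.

Step 1: By the law of cosines on triangle TUV: TV² = 3² + 6² − 2·3·6·cos(60°) = 27, so TV = 3·√3.
Step 2: By the inverse law of cosines on triangle UTV: cos(∠UTV) = (3² + (3·√3)² − 6²) / (2·3·3·√3) = 0/31.18 = 0, so ∠UTV = 90°.

Therefore, the measure of angle ∠UTV = 90°.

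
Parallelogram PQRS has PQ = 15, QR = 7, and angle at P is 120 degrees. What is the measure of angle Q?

Consecutive angles are supplementary: angle Q = 180 - 120 = 60 degrees.

60 degrees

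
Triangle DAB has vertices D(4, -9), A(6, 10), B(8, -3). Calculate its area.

Using the Shoelace formula for a triangle:
Area = (1/2)|x0(y1 - y2) + x1(y2 - y0) + x2(y0 - y1)|
Area = (1/2)|4(10 - -3) + 6(-3 - -9) + 8(-9 - 10)|
Area = (1/2)|52 + 36 + -152|
Area = (1/2)|-64|
Area = (1/2)(64)
Area = 32

32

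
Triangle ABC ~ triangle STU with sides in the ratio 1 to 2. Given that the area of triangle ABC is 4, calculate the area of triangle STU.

Area ratio = (1/2)^2 = 1/4. Area of STU = 4 * 4/1 = 16.

16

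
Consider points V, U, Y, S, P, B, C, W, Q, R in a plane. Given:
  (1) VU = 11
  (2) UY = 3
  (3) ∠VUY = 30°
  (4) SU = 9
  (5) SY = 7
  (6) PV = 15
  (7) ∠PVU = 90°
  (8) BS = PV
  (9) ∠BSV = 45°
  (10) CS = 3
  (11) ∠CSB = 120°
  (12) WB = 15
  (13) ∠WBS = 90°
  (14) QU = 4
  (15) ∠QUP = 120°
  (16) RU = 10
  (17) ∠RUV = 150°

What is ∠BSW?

From the given relations: BS = PV = 15.
Step 1: By the law of cosines on triangle SBW: SW² = 15² + 15² − 2·15·15·cos(90°) = 450, so SW = 15·√2.
Step 2: By the inverse law of cosines on triangle BSW: cos(∠BSW) = (15² + (15·√2)² − 15²) / (2·15·15·√2) = 450/636.4 = 0.7071, so ∠BSW = 45°.

Therefore, the measure of angle ∠BSW = 45°.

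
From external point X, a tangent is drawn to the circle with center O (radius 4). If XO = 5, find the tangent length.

The tangent, radius, and line from the external point to the center form a right triangle.
The right angle is where the tangent meets the radius.
By the Pythagorean theorem: tangent² + 4² = 5²
tangent² = 25 - 16 = 9
tangent = 3

3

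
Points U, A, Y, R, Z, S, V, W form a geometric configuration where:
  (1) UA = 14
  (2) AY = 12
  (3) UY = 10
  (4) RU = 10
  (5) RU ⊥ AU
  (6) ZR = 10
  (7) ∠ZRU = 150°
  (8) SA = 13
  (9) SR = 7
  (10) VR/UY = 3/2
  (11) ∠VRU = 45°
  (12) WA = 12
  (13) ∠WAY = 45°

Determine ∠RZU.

Step 1: By the law of cosines on triangle ZRU: ZU² = 10² + 10² − 2·10·10·cos(150°) = 373.21, so ZU ≈ 19.32.
Step 2: By the inverse law of cosines on triangle RZU: cos(∠RZU) = (10² + 19.32² − 10²) / (2·10·19.32) = 373.21/386.37 = 0.9659, so ∠RZU = 15°.

Therefore, the measure of angle ∠RZU = 15°.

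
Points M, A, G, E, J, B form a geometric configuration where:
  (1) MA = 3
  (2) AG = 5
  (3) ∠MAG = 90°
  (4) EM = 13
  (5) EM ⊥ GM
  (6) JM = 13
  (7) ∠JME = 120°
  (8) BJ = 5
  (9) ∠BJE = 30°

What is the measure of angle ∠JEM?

Step 1: By the law of cosines on triangle EMJ: EJ² = 13² + 13² − 2·13·13·cos(120°) = 507, so EJ = 13·√3.
Step 2: By the inverse law of cosines on triangle JEM: cos(∠JEM) = ((13·√3)² + 13² − 13²) / (2·13·√3·13) = 507/585.43 = 0.866, so ∠JEM = 30°.

Therefore, the measure of angle ∠JEM = 30°.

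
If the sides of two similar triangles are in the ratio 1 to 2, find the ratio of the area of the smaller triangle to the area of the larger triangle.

Area scales with the square of linear dimensions. If every length is multiplied by 1/2, then the area is multiplied by (1/2)^2 = 1/4.
The area ratio is 1:4.

1:4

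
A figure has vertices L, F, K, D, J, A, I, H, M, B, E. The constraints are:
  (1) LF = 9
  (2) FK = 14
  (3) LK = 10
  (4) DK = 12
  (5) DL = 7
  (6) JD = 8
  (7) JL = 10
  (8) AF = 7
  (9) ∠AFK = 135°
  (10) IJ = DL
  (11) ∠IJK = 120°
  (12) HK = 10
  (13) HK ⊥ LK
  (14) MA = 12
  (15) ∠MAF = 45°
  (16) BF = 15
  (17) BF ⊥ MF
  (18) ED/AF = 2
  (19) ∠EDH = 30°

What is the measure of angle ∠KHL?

Step 1: By the law of cosines on triangle HKL: HL² = 10² + 10² − 2·10·10·cos(90°) = 200, so HL = 10·√2.
Step 2: By the inverse law of cosines on triangle KHL: cos(∠KHL) = (10² + (10·√2)² − 10²) / (2·10·10·√2) = 200/282.84 = 0.7071, so ∠KHL = 45°.

Therefore, the measure of angle ∠KHL = 45°.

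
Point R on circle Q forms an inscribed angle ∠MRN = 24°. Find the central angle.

The inscribed angle theorem states that a central angle is always twice any inscribed angle that subtends the same arc.
Since the inscribed angle is 24°, the central angle = 2 × 24° = 48°.

48°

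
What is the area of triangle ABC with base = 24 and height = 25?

A triangle's area is half the area of a rectangle with the same base and height.
Area = (1/2) * 24 * 25 = 300.

300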